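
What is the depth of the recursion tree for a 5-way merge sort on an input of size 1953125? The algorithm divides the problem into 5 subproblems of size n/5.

For divide and conquer with division factor 5:

Problem sizes at each level:
Level 0: 1953125
Level 1: 390625
Level 2: 78125
Level 3: 15625
Level 4: 3125
Level 5: 625
Level 6: 125
Level 7: 25
Level 8: 5
Level 9: 1

The root is level 0 and the size-1 base case is level 9 (the tree spans levels 0 through 9, i.e. 10 levels counting the root), so the depth is the number of divisions: log_5(1953125) = 9

The recursion tree depth is log_5(1953125) = 9. At each level, the problem size is divided by 5, so it takes 9 divisions to reduce to a base case of size 1. The algorithm makes 5 recursive calls at each level.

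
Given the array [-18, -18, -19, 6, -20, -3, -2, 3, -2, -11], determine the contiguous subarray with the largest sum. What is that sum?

Using Kadane's algorithm on [-18, -18, -19, 6, -20, -3, -2, 3, -2, -11]:

Scanning through the array:
Position 1 (value -18): max_ending_here = -18, max_so_far = -18
Position 2 (value -19): max_ending_here = -19, max_so_far = -18
Position 3 (value 6): max_ending_here = 6, max_so_far = 6
Position 4 (value -20): max_ending_here = -14, max_so_far = 6
Position 5 (value -3): max_ending_here = -3, max_so_far = 6
Position 6 (value -2): max_ending_here = -2, max_so_far = 6
Position 7 (value 3): max_ending_here = 3, max_so_far = 6
Position 8 (value -2): max_ending_here = 1, max_so_far = 6
Position 9 (value -11): max_ending_here = -10, max_so_far = 6

Maximum subarray: [6]
Maximum sum: 6

The maximum subarray is [6] with sum 6. This subarray runs from index 3 to index 3.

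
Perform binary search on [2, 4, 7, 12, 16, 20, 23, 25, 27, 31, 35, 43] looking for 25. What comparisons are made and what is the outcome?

Binary search for 25 in [2, 4, 7, 12, 16, 20, 23, 25, 27, 31, 35, 43]:

lo=0, hi=11, mid=5, arr[mid]=20 -> 20 < 25, search right half
lo=6, hi=11, mid=8, arr[mid]=27 -> 27 > 25, search left half
lo=6, hi=7, mid=6, arr[mid]=23 -> 23 < 25, search right half
lo=7, hi=7, mid=7, arr[mid]=25 -> Found target at index 7!

Binary search finds 25 at index 7 after 4 comparisons. The search repeatedly halves the search space by comparing with the middle element.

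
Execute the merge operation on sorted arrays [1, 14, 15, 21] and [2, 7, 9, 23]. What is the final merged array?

Merging process:

Compare 1 vs 2: take 1 from left. Merged: [1]
Compare 14 vs 2: take 2 from right. Merged: [1, 2]
Compare 14 vs 7: take 7 from right. Merged: [1, 2, 7]
Compare 14 vs 9: take 9 from right. Merged: [1, 2, 7, 9]
Compare 14 vs 23: take 14 from left. Merged: [1, 2, 7, 9, 14]
Compare 15 vs 23: take 15 from left. Merged: [1, 2, 7, 9, 14, 15]
Compare 21 vs 23: take 21 from left. Merged: [1, 2, 7, 9, 14, 15, 21]
Append remaining from right: [23]. Merged: [1, 2, 7, 9, 14, 15, 21, 23]

Final merged array: [1, 2, 7, 9, 14, 15, 21, 23]
Total comparisons: 7

The merged array is [1, 2, 7, 9, 14, 15, 21, 23], requiring 7 comparisons. The merge step runs in O(n) time where n is the total number of elements.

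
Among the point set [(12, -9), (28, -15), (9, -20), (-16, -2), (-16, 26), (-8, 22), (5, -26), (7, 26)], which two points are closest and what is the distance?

Computing all pairwise distances among 8 points:

d((12, -9), (28, -15)) = 17.088
d((12, -9), (9, -20)) = 11.4018
d((12, -9), (-16, -2)) = 28.8617
d((12, -9), (-16, 26)) = 44.8219
d((12, -9), (-8, 22)) = 36.8917
d((12, -9), (5, -26)) = 18.3848
d((12, -9), (7, 26)) = 35.3553
d((28, -15), (9, -20)) = 19.6469
d((28, -15), (-16, -2)) = 45.8803
d((28, -15), (-16, 26)) = 60.1415
d((28, -15), (-8, 22)) = 51.6236
d((28, -15), (5, -26)) = 25.4951
d((28, -15), (7, 26)) = 46.0652
d((9, -20), (-16, -2)) = 30.8058
d((9, -20), (-16, 26)) = 52.3546
d((9, -20), (-8, 22)) = 45.31
d((9, -20), (5, -26)) = 7.2111 <-- minimum
d((9, -20), (7, 26)) = 46.0435
d((-16, -2), (-16, 26)) = 28.0
d((-16, -2), (-8, 22)) = 25.2982
d((-16, -2), (5, -26)) = 31.8904
d((-16, -2), (7, 26)) = 36.2353
d((-16, 26), (-8, 22)) = 8.9443
d((-16, 26), (5, -26)) = 56.0803
d((-16, 26), (7, 26)) = 23.0
d((-8, 22), (5, -26)) = 49.7293
d((-8, 22), (7, 26)) = 15.5242
d((5, -26), (7, 26)) = 52.0384

Closest pair: (9, -20) and (5, -26) with distance 7.2111

The closest pair is (9, -20) and (5, -26) with Euclidean distance 7.2111. For 8 points, brute-force pairwise comparison is shown above. For large n, the divide-and-conquer algorithm (sort by x, recurse on halves, check the dividing strip) achieves O(n log n).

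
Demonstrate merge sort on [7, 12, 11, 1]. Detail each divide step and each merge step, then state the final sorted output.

Merge sort trace:

Split: [7, 12, 11, 1] -> [7, 12] and [11, 1]
  Split: [7, 12] -> [7] and [12]
  Merge: [7] + [12] -> [7, 12]
  Split: [11, 1] -> [11] and [1]
  Merge: [11] + [1] -> [1, 11]
Merge: [7, 12] + [1, 11] -> [1, 7, 11, 12]

Final sorted array: [1, 7, 11, 12]

The merge sort proceeds by recursively splitting the array and merging sorted halves.
After all merges, the sorted array is [1, 7, 11, 12].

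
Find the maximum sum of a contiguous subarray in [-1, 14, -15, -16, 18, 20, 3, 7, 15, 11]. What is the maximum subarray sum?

Using Kadane's algorithm on [-1, 14, -15, -16, 18, 20, 3, 7, 15, 11]:

Scanning through the array:
Position 1 (value 14): max_ending_here = 14, max_so_far = 14
Position 2 (value -15): max_ending_here = -1, max_so_far = 14
Position 3 (value -16): max_ending_here = -16, max_so_far = 14
Position 4 (value 18): max_ending_here = 18, max_so_far = 18
Position 5 (value 20): max_ending_here = 38, max_so_far = 38
Position 6 (value 3): max_ending_here = 41, max_so_far = 41
Position 7 (value 7): max_ending_here = 48, max_so_far = 48
Position 8 (value 15): max_ending_here = 63, max_so_far = 63
Position 9 (value 11): max_ending_here = 74, max_so_far = 74

Maximum subarray: [18, 20, 3, 7, 15, 11]
Maximum sum: 74

The maximum subarray is [18, 20, 3, 7, 15, 11] with sum 74. This subarray runs from index 4 to index 9.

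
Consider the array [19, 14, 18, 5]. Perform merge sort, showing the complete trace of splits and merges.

Merge sort trace:

Split: [19, 14, 18, 5] -> [19, 14] and [18, 5]
  Split: [19, 14] -> [19] and [14]
  Merge: [19] + [14] -> [14, 19]
  Split: [18, 5] -> [18] and [5]
  Merge: [18] + [5] -> [5, 18]
Merge: [14, 19] + [5, 18] -> [5, 14, 18, 19]

Final sorted array: [5, 14, 18, 19]

The merge sort proceeds by recursively splitting the array and merging sorted halves.
After all merges, the sorted array is [5, 14, 18, 19].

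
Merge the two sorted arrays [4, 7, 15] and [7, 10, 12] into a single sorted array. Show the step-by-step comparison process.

Merging process:

Compare 4 vs 7: take 4 from left. Merged: [4]
Compare 7 vs 7: take 7 from left. Merged: [4, 7]
Compare 15 vs 7: take 7 from right. Merged: [4, 7, 7]
Compare 15 vs 10: take 10 from right. Merged: [4, 7, 7, 10]
Compare 15 vs 12: take 12 from right. Merged: [4, 7, 7, 10, 12]
Append remaining from left: [15]. Merged: [4, 7, 7, 10, 12, 15]

Final merged array: [4, 7, 7, 10, 12, 15]
Total comparisons: 5

The merged array is [4, 7, 7, 10, 12, 15], requiring 5 comparisons. The merge step runs in O(n) time where n is the total number of elements.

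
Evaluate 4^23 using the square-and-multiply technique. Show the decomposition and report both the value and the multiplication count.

Computing 4^23 by squaring (build up from 4^1; each line after the first costs one multiplication):

4^1 = 4
4^2 = (4^1)^2 = 4^2 = 16
4^4 = (4^2)^2 = 16^2 = 256
4^5 = 4 * 4^4 = 4 * 256 = 1024
4^10 = (4^5)^2 = 1024^2 = 1048576
4^11 = 4 * 4^10 = 4 * 1048576 = 4194304
4^22 = (4^11)^2 = 4194304^2 = 17592186044416
4^23 = 4 * 4^22 = 4 * 17592186044416 = 70368744177664

Result: 70368744177664
Multiplications needed: 7 (7 lines after 4^1)

4^23 = 70368744177664. Using exponentiation by squaring, this requires 7 multiplications. The key idea: if the exponent is even, square the half-power; if odd, multiply by the base once.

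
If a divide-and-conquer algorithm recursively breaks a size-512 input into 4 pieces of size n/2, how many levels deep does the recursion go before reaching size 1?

For divide and conquer with division factor 2:

Problem sizes at each level:
Level 0: 512
Level 1: 256
Level 2: 128
Level 3: 64
Level 4: 32
Level 5: 16
Level 6: 8
Level 7: 4
Level 8: 2
Level 9: 1

The root is level 0 and the size-1 base case is level 9 (the tree spans levels 0 through 9, i.e. 10 levels counting the root), so the depth is the number of divisions: log_2(512) = 9

The recursion tree depth is log_2(512) = 9. At each level, the problem size is divided by 2, so it takes 9 divisions to reduce to a base case of size 1. The algorithm makes 4 recursive calls at each level.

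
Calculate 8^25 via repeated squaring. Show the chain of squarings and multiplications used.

Computing 8^25 by squaring (build up from 8^1; each line after the first costs one multiplication):

8^1 = 8
8^2 = (8^1)^2 = 8^2 = 64
8^3 = 8 * 8^2 = 8 * 64 = 512
8^6 = (8^3)^2 = 512^2 = 262144
8^12 = (8^6)^2 = 262144^2 = 68719476736
8^24 = (8^12)^2 = 68719476736^2 = 4722366482869645213696
8^25 = 8 * 8^24 = 8 * 4722366482869645213696 = 37778931862957161709568

Result: 37778931862957161709568
Multiplications needed: 6 (6 lines after 8^1)

8^25 = 37778931862957161709568. Using exponentiation by squaring, this requires 6 multiplications. The key idea: if the exponent is even, square the half-power; if odd, multiply by the base once.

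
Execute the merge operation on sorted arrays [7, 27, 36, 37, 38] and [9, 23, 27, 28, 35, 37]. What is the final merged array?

Merging process:

Compare 7 vs 9: take 7 from left. Merged: [7]
Compare 27 vs 9: take 9 from right. Merged: [7, 9]
Compare 27 vs 23: take 23 from right. Merged: [7, 9, 23]
Compare 27 vs 27: take 27 from left. Merged: [7, 9, 23, 27]
Compare 36 vs 27: take 27 from right. Merged: [7, 9, 23, 27, 27]
Compare 36 vs 28: take 28 from right. Merged: [7, 9, 23, 27, 27, 28]
Compare 36 vs 35: take 35 from right. Merged: [7, 9, 23, 27, 27, 28, 35]
Compare 36 vs 37: take 36 from left. Merged: [7, 9, 23, 27, 27, 28, 35, 36]
Compare 37 vs 37: take 37 from left. Merged: [7, 9, 23, 27, 27, 28, 35, 36, 37]
Compare 38 vs 37: take 37 from right. Merged: [7, 9, 23, 27, 27, 28, 35, 36, 37, 37]
Append remaining from left: [38]. Merged: [7, 9, 23, 27, 27, 28, 35, 36, 37, 37, 38]

Final merged array: [7, 9, 23, 27, 27, 28, 35, 36, 37, 37, 38]
Total comparisons: 10

The merged array is [7, 9, 23, 27, 27, 28, 35, 36, 37, 37, 38], requiring 10 comparisons. The merge step runs in O(n) time where n is the total number of elements.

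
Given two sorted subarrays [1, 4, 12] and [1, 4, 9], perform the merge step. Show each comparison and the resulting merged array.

Merging process:

Compare 1 vs 1: take 1 from left. Merged: [1]
Compare 4 vs 1: take 1 from right. Merged: [1, 1]
Compare 4 vs 4: take 4 from left. Merged: [1, 1, 4]
Compare 12 vs 4: take 4 from right. Merged: [1, 1, 4, 4]
Compare 12 vs 9: take 9 from right. Merged: [1, 1, 4, 4, 9]
Append remaining from left: [12]. Merged: [1, 1, 4, 4, 9, 12]

Final merged array: [1, 1, 4, 4, 9, 12]
Total comparisons: 5

The merged array is [1, 1, 4, 4, 9, 12], requiring 5 comparisons. The merge step runs in O(n) time where n is the total number of elements.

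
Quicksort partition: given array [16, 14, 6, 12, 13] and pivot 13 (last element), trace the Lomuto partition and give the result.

Lomuto partition with pivot = 13:

Initial array: [16, 14, 6, 12, 13]

arr[0]=16 > 13: no swap
arr[1]=14 > 13: no swap
arr[2]=6 <= 13: swap with position 0, array becomes [6, 14, 16, 12, 13]
arr[3]=12 <= 13: swap with position 1, array becomes [6, 12, 16, 14, 13]

Place pivot at position 2: [6, 12, 13, 14, 16]
Pivot position: 2

After partitioning with pivot 13, the array becomes [6, 12, 13, 14, 16]. The pivot is placed at index 2. All elements to the left of the pivot are <= 13, and all elements to the right are > 13.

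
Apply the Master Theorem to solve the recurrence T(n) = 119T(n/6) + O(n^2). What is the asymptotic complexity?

Master Theorem for T(n) = 119T(n/6) + O(n^2):

a = 119, b = 6, c = 2
log_b(a) = log_6(119) = 2.6673

Case 1: c = 2 < log_6(119) = 2.6673
T(n) = O(n^(log_6 119))

For T(n) = 119T(n/6) + O(n^2): log_6(119) = 2.6673. This is Case 1 of the Master Theorem (c < log_b(a), work dominated by leaves), giving O(n^(log_6 119)).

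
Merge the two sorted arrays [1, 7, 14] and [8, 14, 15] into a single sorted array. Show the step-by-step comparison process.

Merging process:

Compare 1 vs 8: take 1 from left. Merged: [1]
Compare 7 vs 8: take 7 from left. Merged: [1, 7]
Compare 14 vs 8: take 8 from right. Merged: [1, 7, 8]
Compare 14 vs 14: take 14 from left. Merged: [1, 7, 8, 14]
Append remaining from right: [14, 15]. Merged: [1, 7, 8, 14, 14, 15]

Final merged array: [1, 7, 8, 14, 14, 15]
Total comparisons: 4

The merged array is [1, 7, 8, 14, 14, 15], requiring 4 comparisons. The merge step runs in O(n) time where n is the total number of elements.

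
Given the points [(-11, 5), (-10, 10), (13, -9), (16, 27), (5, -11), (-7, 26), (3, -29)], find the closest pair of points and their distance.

Computing all pairwise distances among 7 points:

d((-11, 5), (-10, 10)) = 5.099 <-- minimum
d((-11, 5), (13, -9)) = 27.7849
d((-11, 5), (16, 27)) = 34.8281
d((-11, 5), (5, -11)) = 22.6274
d((-11, 5), (-7, 26)) = 21.3776
d((-11, 5), (3, -29)) = 36.7696
d((-10, 10), (13, -9)) = 29.8329
d((-10, 10), (16, 27)) = 31.0644
d((-10, 10), (5, -11)) = 25.807
d((-10, 10), (-7, 26)) = 16.2788
d((-10, 10), (3, -29)) = 41.1096
d((13, -9), (16, 27)) = 36.1248
d((13, -9), (5, -11)) = 8.2462
d((13, -9), (-7, 26)) = 40.3113
d((13, -9), (3, -29)) = 22.3607
d((16, 27), (5, -11)) = 39.5601
d((16, 27), (-7, 26)) = 23.0217
d((16, 27), (3, -29)) = 57.4891
d((5, -11), (-7, 26)) = 38.8973
d((5, -11), (3, -29)) = 18.1108
d((-7, 26), (3, -29)) = 55.9017

Closest pair: (-11, 5) and (-10, 10) with distance 5.099

The closest pair is (-11, 5) and (-10, 10) with Euclidean distance 5.099. For 7 points, brute-force pairwise comparison is shown above. For large n, the divide-and-conquer algorithm (sort by x, recurse on halves, check the dividing strip) achieves O(n log n).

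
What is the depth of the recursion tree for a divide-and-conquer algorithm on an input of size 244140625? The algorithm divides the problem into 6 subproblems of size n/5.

For divide and conquer with division factor 5:

Problem sizes at each level:
Level 0: 244140625
Level 1: 48828125
Level 2: 9765625
Level 3: 1953125
Level 4: 390625
Level 5: 78125
Level 6: 15625
Level 7: 3125
Level 8: 625
Level 9: 125
Level 10: 25
Level 11: 5
Level 12: 1

The root is level 0 and the size-1 base case is level 12 (the tree spans levels 0 through 12, i.e. 13 levels counting the root), so the depth is the number of divisions: log_5(244140625) = 12

The recursion tree depth is log_5(244140625) = 12. At each level, the problem size is divided by 5, so it takes 12 divisions to reduce to a base case of size 1. The algorithm makes 6 recursive calls at each level.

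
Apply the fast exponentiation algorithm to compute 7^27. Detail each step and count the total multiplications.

Computing 7^27 by squaring (build up from 7^1; each line after the first costs one multiplication):

7^1 = 7
7^2 = (7^1)^2 = 7^2 = 49
7^3 = 7 * 7^2 = 7 * 49 = 343
7^6 = (7^3)^2 = 343^2 = 117649
7^12 = (7^6)^2 = 117649^2 = 13841287201
7^13 = 7 * 7^12 = 7 * 13841287201 = 96889010407
7^26 = (7^13)^2 = 96889010407^2 = 9387480337647754305649
7^27 = 7 * 7^26 = 7 * 9387480337647754305649 = 65712362363534280139543

Result: 65712362363534280139543
Multiplications needed: 7 (7 lines after 7^1)

7^27 = 65712362363534280139543. Using exponentiation by squaring, this requires 7 multiplications. The key idea: if the exponent is even, square the half-power; if odd, multiply by the base once.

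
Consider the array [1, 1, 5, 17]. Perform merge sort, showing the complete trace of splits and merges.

Merge sort trace:

Split: [1, 1, 5, 17] -> [1, 1] and [5, 17]
  Split: [1, 1] -> [1] and [1]
  Merge: [1] + [1] -> [1, 1]
  Split: [5, 17] -> [5] and [17]
  Merge: [5] + [17] -> [5, 17]
Merge: [1, 1] + [5, 17] -> [1, 1, 5, 17]

Final sorted array: [1, 1, 5, 17]

The merge sort proceeds by recursively splitting the array and merging sorted halves.
After all merges, the sorted array is [1, 1, 5, 17].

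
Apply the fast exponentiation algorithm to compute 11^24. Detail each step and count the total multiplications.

Computing 11^24 by squaring (build up from 11^1; each line after the first costs one multiplication):

11^1 = 11
11^2 = (11^1)^2 = 11^2 = 121
11^3 = 11 * 11^2 = 11 * 121 = 1331
11^6 = (11^3)^2 = 1331^2 = 1771561
11^12 = (11^6)^2 = 1771561^2 = 3138428376721
11^24 = (11^12)^2 = 3138428376721^2 = 9849732675807611094711841

Result: 9849732675807611094711841
Multiplications needed: 5 (5 lines after 11^1)

11^24 = 9849732675807611094711841. Using exponentiation by squaring, this requires 5 multiplications. The key idea: if the exponent is even, square the half-power; if odd, multiply by the base once.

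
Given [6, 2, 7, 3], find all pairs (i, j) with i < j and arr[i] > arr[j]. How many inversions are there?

Finding inversions in [6, 2, 7, 3]:

(0, 1): arr[0]=6 > arr[1]=2
(0, 3): arr[0]=6 > arr[3]=3
(2, 3): arr[2]=7 > arr[3]=3

Total inversions: 3

The array has 3 inversion(s): (0,1), (0,3), (2,3). Each pair (i,j) satisfies i < j and arr[i] > arr[j].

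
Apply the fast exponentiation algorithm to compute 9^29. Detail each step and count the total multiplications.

Computing 9^29 by squaring (build up from 9^1; each line after the first costs one multiplication):

9^1 = 9
9^2 = (9^1)^2 = 9^2 = 81
9^3 = 9 * 9^2 = 9 * 81 = 729
9^6 = (9^3)^2 = 729^2 = 531441
9^7 = 9 * 9^6 = 9 * 531441 = 4782969
9^14 = (9^7)^2 = 4782969^2 = 22876792454961
9^28 = (9^14)^2 = 22876792454961^2 = 523347633027360537213511521
9^29 = 9 * 9^28 = 9 * 523347633027360537213511521 = 4710128697246244834921603689

Result: 4710128697246244834921603689
Multiplications needed: 7 (7 lines after 9^1)

9^29 = 4710128697246244834921603689. Using exponentiation by squaring, this requires 7 multiplications. The key idea: if the exponent is even, square the half-power; if odd, multiply by the base once.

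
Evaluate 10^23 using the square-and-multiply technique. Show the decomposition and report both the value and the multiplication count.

Computing 10^23 by squaring (build up from 10^1; each line after the first costs one multiplication):

10^1 = 10
10^2 = (10^1)^2 = 10^2 = 100
10^4 = (10^2)^2 = 100^2 = 10000
10^5 = 10 * 10^4 = 10 * 10000 = 100000
10^10 = (10^5)^2 = 100000^2 = 10000000000
10^11 = 10 * 10^10 = 10 * 10000000000 = 100000000000
10^22 = (10^11)^2 = 100000000000^2 = 10000000000000000000000
10^23 = 10 * 10^22 = 10 * 10000000000000000000000 = 100000000000000000000000

Result: 100000000000000000000000
Multiplications needed: 7 (7 lines after 10^1)

10^23 = 100000000000000000000000. Using exponentiation by squaring, this requires 7 multiplications. The key idea: if the exponent is even, square the half-power; if odd, multiply by the base once.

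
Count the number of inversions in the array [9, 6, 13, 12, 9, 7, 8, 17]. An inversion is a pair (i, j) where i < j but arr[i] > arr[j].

Finding inversions in [9, 6, 13, 12, 9, 7, 8, 17]:

(0, 1): arr[0]=9 > arr[1]=6
(0, 5): arr[0]=9 > arr[5]=7
(0, 6): arr[0]=9 > arr[6]=8
(2, 3): arr[2]=13 > arr[3]=12
(2, 4): arr[2]=13 > arr[4]=9
(2, 5): arr[2]=13 > arr[5]=7
(2, 6): arr[2]=13 > arr[6]=8
(3, 4): arr[3]=12 > arr[4]=9
(3, 5): arr[3]=12 > arr[5]=7
(3, 6): arr[3]=12 > arr[6]=8
(4, 5): arr[4]=9 > arr[5]=7
(4, 6): arr[4]=9 > arr[6]=8

Total inversions: 12

The array has 12 inversion(s): (0,1), (0,5), (0,6), (2,3), (2,4), (2,5), (2,6), (3,4), (3,5), (3,6), (4,5), (4,6). Each pair (i,j) satisfies i < j and arr[i] > arr[j].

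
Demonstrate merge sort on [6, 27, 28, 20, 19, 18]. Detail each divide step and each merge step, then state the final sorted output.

Merge sort trace:

Split: [6, 27, 28, 20, 19, 18] -> [6, 27, 28] and [20, 19, 18]
  Split: [6, 27, 28] -> [6] and [27, 28]
    Split: [27, 28] -> [27] and [28]
    Merge: [27] + [28] -> [27, 28]
  Merge: [6] + [27, 28] -> [6, 27, 28]
  Split: [20, 19, 18] -> [20] and [19, 18]
    Split: [19, 18] -> [19] and [18]
    Merge: [19] + [18] -> [18, 19]
  Merge: [20] + [18, 19] -> [18, 19, 20]
Merge: [6, 27, 28] + [18, 19, 20] -> [6, 18, 19, 20, 27, 28]

Final sorted array: [6, 18, 19, 20, 27, 28]

The merge sort proceeds by recursively splitting the array and merging sorted halves.
After all merges, the sorted array is [6, 18, 19, 20, 27, 28].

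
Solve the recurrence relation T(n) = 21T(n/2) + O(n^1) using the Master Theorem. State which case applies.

Master Theorem for T(n) = 21T(n/2) + O(n^1):

a = 21, b = 2, c = 1
log_b(a) = log_2(21) = 4.3923

Case 1: c = 1 < log_2(21) = 4.3923
T(n) = O(n^(log_2 21))

For T(n) = 21T(n/2) + O(n^1): log_2(21) = 4.3923. This is Case 1 of the Master Theorem (c < log_b(a), work dominated by leaves), giving O(n^(log_2 21)).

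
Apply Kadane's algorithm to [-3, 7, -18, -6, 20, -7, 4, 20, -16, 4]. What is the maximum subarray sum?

Using Kadane's algorithm on [-3, 7, -18, -6, 20, -7, 4, 20, -16, 4]:

Scanning through the array:
Position 1 (value 7): max_ending_here = 7, max_so_far = 7
Position 2 (value -18): max_ending_here = -11, max_so_far = 7
Position 3 (value -6): max_ending_here = -6, max_so_far = 7
Position 4 (value 20): max_ending_here = 20, max_so_far = 20
Position 5 (value -7): max_ending_here = 13, max_so_far = 20
Position 6 (value 4): max_ending_here = 17, max_so_far = 20
Position 7 (value 20): max_ending_here = 37, max_so_far = 37
Position 8 (value -16): max_ending_here = 21, max_so_far = 37
Position 9 (value 4): max_ending_here = 25, max_so_far = 37

Maximum subarray: [20, -7, 4, 20]
Maximum sum: 37

The maximum subarray is [20, -7, 4, 20] with sum 37. This subarray runs from index 4 to index 7.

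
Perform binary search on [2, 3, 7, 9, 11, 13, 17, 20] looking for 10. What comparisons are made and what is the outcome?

Binary search for 10 in [2, 3, 7, 9, 11, 13, 17, 20]:

lo=0, hi=7, mid=3, arr[mid]=9 -> 9 < 10, search right half
lo=4, hi=7, mid=5, arr[mid]=13 -> 13 > 10, search left half
lo=4, hi=4, mid=4, arr[mid]=11 -> 11 > 10, search left half
lo=4 > hi=3, target 10 not found

Binary search determines that 10 is not in the array after 3 comparisons. The search space was exhausted without finding the target.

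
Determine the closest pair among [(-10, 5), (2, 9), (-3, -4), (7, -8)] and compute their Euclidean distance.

Computing all pairwise distances among 4 points:

d((-10, 5), (2, 9)) = 12.6491
d((-10, 5), (-3, -4)) = 11.4018
d((-10, 5), (7, -8)) = 21.4009
d((2, 9), (-3, -4)) = 13.9284
d((2, 9), (7, -8)) = 17.72
d((-3, -4), (7, -8)) = 10.7703 <-- minimum

Closest pair: (-3, -4) and (7, -8) with distance 10.7703

The closest pair is (-3, -4) and (7, -8) with Euclidean distance 10.7703. For 4 points, brute-force pairwise comparison is shown above. For large n, the divide-and-conquer algorithm (sort by x, recurse on halves, check the dividing strip) achieves O(n log n).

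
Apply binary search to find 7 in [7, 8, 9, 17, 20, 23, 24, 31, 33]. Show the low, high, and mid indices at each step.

Binary search for 7 in [7, 8, 9, 17, 20, 23, 24, 31, 33]:

lo=0, hi=8, mid=4, arr[mid]=20 -> 20 > 7, search left half
lo=0, hi=3, mid=1, arr[mid]=8 -> 8 > 7, search left half
lo=0, hi=0, mid=0, arr[mid]=7 -> Found target at index 0!

Binary search finds 7 at index 0 after 3 comparisons. The search repeatedly halves the search space by comparing with the middle element.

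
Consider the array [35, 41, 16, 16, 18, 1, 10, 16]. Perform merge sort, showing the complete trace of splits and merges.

Merge sort trace:

Split: [35, 41, 16, 16, 18, 1, 10, 16] -> [35, 41, 16, 16] and [18, 1, 10, 16]
  Split: [35, 41, 16, 16] -> [35, 41] and [16, 16]
    Split: [35, 41] -> [35] and [41]
    Merge: [35] + [41] -> [35, 41]
    Split: [16, 16] -> [16] and [16]
    Merge: [16] + [16] -> [16, 16]
  Merge: [35, 41] + [16, 16] -> [16, 16, 35, 41]
  Split: [18, 1, 10, 16] -> [18, 1] and [10, 16]
    Split: [18, 1] -> [18] and [1]
    Merge: [18] + [1] -> [1, 18]
    Split: [10, 16] -> [10] and [16]
    Merge: [10] + [16] -> [10, 16]
  Merge: [1, 18] + [10, 16] -> [1, 10, 16, 18]
Merge: [16, 16, 35, 41] + [1, 10, 16, 18] -> [1, 10, 16, 16, 16, 18, 35, 41]

Final sorted array: [1, 10, 16, 16, 16, 18, 35, 41]

The merge sort proceeds by recursively splitting the array and merging sorted halves.
After all merges, the sorted array is [1, 10, 16, 16, 16, 18, 35, 41].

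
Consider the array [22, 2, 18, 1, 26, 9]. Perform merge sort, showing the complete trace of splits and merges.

Merge sort trace:

Split: [22, 2, 18, 1, 26, 9] -> [22, 2, 18] and [1, 26, 9]
  Split: [22, 2, 18] -> [22] and [2, 18]
    Split: [2, 18] -> [2] and [18]
    Merge: [2] + [18] -> [2, 18]
  Merge: [22] + [2, 18] -> [2, 18, 22]
  Split: [1, 26, 9] -> [1] and [26, 9]
    Split: [26, 9] -> [26] and [9]
    Merge: [26] + [9] -> [9, 26]
  Merge: [1] + [9, 26] -> [1, 9, 26]
Merge: [2, 18, 22] + [1, 9, 26] -> [1, 2, 9, 18, 22, 26]

Final sorted array: [1, 2, 9, 18, 22, 26]

The merge sort proceeds by recursively splitting the array and merging sorted halves.
After all merges, the sorted array is [1, 2, 9, 18, 22, 26].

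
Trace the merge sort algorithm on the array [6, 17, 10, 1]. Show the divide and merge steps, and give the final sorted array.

Merge sort trace:

Split: [6, 17, 10, 1] -> [6, 17] and [10, 1]
  Split: [6, 17] -> [6] and [17]
  Merge: [6] + [17] -> [6, 17]
  Split: [10, 1] -> [10] and [1]
  Merge: [10] + [1] -> [1, 10]
Merge: [6, 17] + [1, 10] -> [1, 6, 10, 17]

Final sorted array: [1, 6, 10, 17]

The merge sort proceeds by recursively splitting the array and merging sorted halves.
After all merges, the sorted array is [1, 6, 10, 17].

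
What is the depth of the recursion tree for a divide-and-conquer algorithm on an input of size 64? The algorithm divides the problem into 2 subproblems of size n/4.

For divide and conquer with division factor 4:

Problem sizes at each level:
Level 0: 64
Level 1: 16
Level 2: 4
Level 3: 1

The root is level 0 and the size-1 base case is level 3 (the tree spans levels 0 through 3, i.e. 4 levels counting the root), so the depth is the number of divisions: log_4(64) = 3

The recursion tree depth is log_4(64) = 3. At each level, the problem size is divided by 4, so it takes 3 divisions to reduce to a base case of size 1. The algorithm makes 2 recursive calls at each level.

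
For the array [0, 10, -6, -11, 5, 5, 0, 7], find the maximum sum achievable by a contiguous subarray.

Using Kadane's algorithm on [0, 10, -6, -11, 5, 5, 0, 7]:

Scanning through the array:
Position 1 (value 10): max_ending_here = 10, max_so_far = 10
Position 2 (value -6): max_ending_here = 4, max_so_far = 10
Position 3 (value -11): max_ending_here = -7, max_so_far = 10
Position 4 (value 5): max_ending_here = 5, max_so_far = 10
Position 5 (value 5): max_ending_here = 10, max_so_far = 10
Position 6 (value 0): max_ending_here = 10, max_so_far = 10
Position 7 (value 7): max_ending_here = 17, max_so_far = 17

Maximum subarray: [5, 5, 0, 7]
Maximum sum: 17

The maximum subarray is [5, 5, 0, 7] with sum 17. This subarray runs from index 4 to index 7.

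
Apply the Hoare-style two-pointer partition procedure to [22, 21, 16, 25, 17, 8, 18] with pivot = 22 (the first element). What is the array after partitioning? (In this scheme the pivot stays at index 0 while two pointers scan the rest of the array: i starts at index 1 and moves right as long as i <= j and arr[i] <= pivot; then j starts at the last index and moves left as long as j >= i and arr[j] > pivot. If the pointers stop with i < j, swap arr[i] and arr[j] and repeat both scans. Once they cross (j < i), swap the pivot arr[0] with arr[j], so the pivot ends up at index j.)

Hoare-style two-pointer partition with pivot = 22:

Initial array: [22, 21, 16, 25, 17, 8, 18]

Pointers start at i = 1, j = 6.
i stops at index 3 (arr[3]=25 > 22), j stops at index 6 (arr[6]=18 <= 22): swap arr[3] and arr[6], array becomes [22, 21, 16, 18, 17, 8, 25]
i ends at 6, j ends at 5: the pointers have crossed (j < i), so scanning stops.

Swap pivot arr[0] with arr[5] to place pivot at position 5: [8, 21, 16, 18, 17, 22, 25]
Pivot position: 5

After partitioning with pivot 22, the array becomes [8, 21, 16, 18, 17, 22, 25]. The pivot is placed at index 5. All elements to the left of the pivot are <= 22, and all elements to the right are > 22.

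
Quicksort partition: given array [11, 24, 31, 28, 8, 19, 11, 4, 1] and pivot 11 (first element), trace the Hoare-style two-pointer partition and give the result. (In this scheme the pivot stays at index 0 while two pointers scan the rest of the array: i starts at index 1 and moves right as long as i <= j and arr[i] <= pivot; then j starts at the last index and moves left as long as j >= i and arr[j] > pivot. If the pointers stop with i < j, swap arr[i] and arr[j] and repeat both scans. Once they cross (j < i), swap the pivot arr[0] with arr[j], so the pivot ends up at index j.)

Hoare-style two-pointer partition with pivot = 11:

Initial array: [11, 24, 31, 28, 8, 19, 11, 4, 1]

Pointers start at i = 1, j = 8.
i stops at index 1 (arr[1]=24 > 11), j stops at index 8 (arr[8]=1 <= 11): swap arr[1] and arr[8], array becomes [11, 1, 31, 28, 8, 19, 11, 4, 24]
i stops at index 2 (arr[2]=31 > 11), j stops at index 7 (arr[7]=4 <= 11): swap arr[2] and arr[7], array becomes [11, 1, 4, 28, 8, 19, 11, 31, 24]
i stops at index 3 (arr[3]=28 > 11), j stops at index 6 (arr[6]=11 <= 11): swap arr[3] and arr[6], array becomes [11, 1, 4, 11, 8, 19, 28, 31, 24]
i ends at 5, j ends at 4: the pointers have crossed (j < i), so scanning stops.

Swap pivot arr[0] with arr[4] to place pivot at position 4: [8, 1, 4, 11, 11, 19, 28, 31, 24]
Pivot position: 4

After partitioning with pivot 11, the array becomes [8, 1, 4, 11, 11, 19, 28, 31, 24]. The pivot is placed at index 4. All elements to the left of the pivot are <= 11, and all elements to the right are > 11.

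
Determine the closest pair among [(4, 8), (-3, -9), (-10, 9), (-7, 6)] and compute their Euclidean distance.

Computing all pairwise distances among 4 points:

d((4, 8), (-3, -9)) = 18.3848
d((4, 8), (-10, 9)) = 14.0357
d((4, 8), (-7, 6)) = 11.1803
d((-3, -9), (-10, 9)) = 19.3132
d((-3, -9), (-7, 6)) = 15.5242
d((-10, 9), (-7, 6)) = 4.2426 <-- minimum

Closest pair: (-10, 9) and (-7, 6) with distance 4.2426

The closest pair is (-10, 9) and (-7, 6) with Euclidean distance 4.2426. For 4 points, brute-force pairwise comparison is shown above. For large n, the divide-and-conquer algorithm (sort by x, recurse on halves, check the dividing strip) achieves O(n log n).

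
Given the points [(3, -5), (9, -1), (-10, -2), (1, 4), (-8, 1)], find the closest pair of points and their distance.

Computing all pairwise distances among 5 points:

d((3, -5), (9, -1)) = 7.2111
d((3, -5), (-10, -2)) = 13.3417
d((3, -5), (1, 4)) = 9.2195
d((3, -5), (-8, 1)) = 12.53
d((9, -1), (-10, -2)) = 19.0263
d((9, -1), (1, 4)) = 9.434
d((9, -1), (-8, 1)) = 17.1172
d((-10, -2), (1, 4)) = 12.53
d((-10, -2), (-8, 1)) = 3.6056 <-- minimum
d((1, 4), (-8, 1)) = 9.4868

Closest pair: (-10, -2) and (-8, 1) with distance 3.6056

The closest pair is (-10, -2) and (-8, 1) with Euclidean distance 3.6056. For 5 points, brute-force pairwise comparison is shown above. For large n, the divide-and-conquer algorithm (sort by x, recurse on halves, check the dividing strip) achieves O(n log n).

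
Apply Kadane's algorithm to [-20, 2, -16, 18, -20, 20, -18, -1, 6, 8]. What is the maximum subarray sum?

Using Kadane's algorithm on [-20, 2, -16, 18, -20, 20, -18, -1, 6, 8]:

Scanning through the array:
Position 1 (value 2): max_ending_here = 2, max_so_far = 2
Position 2 (value -16): max_ending_here = -14, max_so_far = 2
Position 3 (value 18): max_ending_here = 18, max_so_far = 18
Position 4 (value -20): max_ending_here = -2, max_so_far = 18
Position 5 (value 20): max_ending_here = 20, max_so_far = 20
Position 6 (value -18): max_ending_here = 2, max_so_far = 20
Position 7 (value -1): max_ending_here = 1, max_so_far = 20
Position 8 (value 6): max_ending_here = 7, max_so_far = 20
Position 9 (value 8): max_ending_here = 15, max_so_far = 20

Maximum subarray: [20]
Maximum sum: 20

The maximum subarray is [20] with sum 20. This subarray runs from index 5 to index 5.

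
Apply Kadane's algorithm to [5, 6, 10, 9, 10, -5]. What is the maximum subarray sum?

Using Kadane's algorithm on [5, 6, 10, 9, 10, -5]:

Scanning through the array:
Position 1 (value 6): max_ending_here = 11, max_so_far = 11
Position 2 (value 10): max_ending_here = 21, max_so_far = 21
Position 3 (value 9): max_ending_here = 30, max_so_far = 30
Position 4 (value 10): max_ending_here = 40, max_so_far = 40
Position 5 (value -5): max_ending_here = 35, max_so_far = 40

Maximum subarray: [5, 6, 10, 9, 10]
Maximum sum: 40

The maximum subarray is [5, 6, 10, 9, 10] with sum 40. This subarray runs from index 0 to index 4.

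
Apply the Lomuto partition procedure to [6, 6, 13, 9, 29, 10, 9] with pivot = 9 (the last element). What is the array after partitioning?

Lomuto partition with pivot = 9:

Initial array: [6, 6, 13, 9, 29, 10, 9]

arr[0]=6 <= 9: swap with position 0, array becomes [6, 6, 13, 9, 29, 10, 9]
arr[1]=6 <= 9: swap with position 1, array becomes [6, 6, 13, 9, 29, 10, 9]
arr[2]=13 > 9: no swap
arr[3]=9 <= 9: swap with position 2, array becomes [6, 6, 9, 13, 29, 10, 9]
arr[4]=29 > 9: no swap
arr[5]=10 > 9: no swap

Place pivot at position 3: [6, 6, 9, 9, 29, 10, 13]
Pivot position: 3

After partitioning with pivot 9, the array becomes [6, 6, 9, 9, 29, 10, 13]. The pivot is placed at index 3. All elements to the left of the pivot are <= 9, and all elements to the right are > 9.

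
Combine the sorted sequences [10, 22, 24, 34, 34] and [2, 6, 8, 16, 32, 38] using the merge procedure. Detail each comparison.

Merging process:

Compare 10 vs 2: take 2 from right. Merged: [2]
Compare 10 vs 6: take 6 from right. Merged: [2, 6]
Compare 10 vs 8: take 8 from right. Merged: [2, 6, 8]
Compare 10 vs 16: take 10 from left. Merged: [2, 6, 8, 10]
Compare 22 vs 16: take 16 from right. Merged: [2, 6, 8, 10, 16]
Compare 22 vs 32: take 22 from left. Merged: [2, 6, 8, 10, 16, 22]
Compare 24 vs 32: take 24 from left. Merged: [2, 6, 8, 10, 16, 22, 24]
Compare 34 vs 32: take 32 from right. Merged: [2, 6, 8, 10, 16, 22, 24, 32]
Compare 34 vs 38: take 34 from left. Merged: [2, 6, 8, 10, 16, 22, 24, 32, 34]
Compare 34 vs 38: take 34 from left. Merged: [2, 6, 8, 10, 16, 22, 24, 32, 34, 34]
Append remaining from right: [38]. Merged: [2, 6, 8, 10, 16, 22, 24, 32, 34, 34, 38]

Final merged array: [2, 6, 8, 10, 16, 22, 24, 32, 34, 34, 38]
Total comparisons: 10

The merged array is [2, 6, 8, 10, 16, 22, 24, 32, 34, 34, 38], requiring 10 comparisons. The merge step runs in O(n) time where n is the total number of elements.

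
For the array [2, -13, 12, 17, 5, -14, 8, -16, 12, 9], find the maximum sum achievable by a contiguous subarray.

Using Kadane's algorithm on [2, -13, 12, 17, 5, -14, 8, -16, 12, 9]:

Scanning through the array:
Position 1 (value -13): max_ending_here = -11, max_so_far = 2
Position 2 (value 12): max_ending_here = 12, max_so_far = 12
Position 3 (value 17): max_ending_here = 29, max_so_far = 29
Position 4 (value 5): max_ending_here = 34, max_so_far = 34
Position 5 (value -14): max_ending_here = 20, max_so_far = 34
Position 6 (value 8): max_ending_here = 28, max_so_far = 34
Position 7 (value -16): max_ending_here = 12, max_so_far = 34
Position 8 (value 12): max_ending_here = 24, max_so_far = 34
Position 9 (value 9): max_ending_here = 33, max_so_far = 34

Maximum subarray: [12, 17, 5]
Maximum sum: 34

The maximum subarray is [12, 17, 5] with sum 34. This subarray runs from index 2 to index 4.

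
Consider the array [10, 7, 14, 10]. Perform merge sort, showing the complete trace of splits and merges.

Merge sort trace:

Split: [10, 7, 14, 10] -> [10, 7] and [14, 10]
  Split: [10, 7] -> [10] and [7]
  Merge: [10] + [7] -> [7, 10]
  Split: [14, 10] -> [14] and [10]
  Merge: [14] + [10] -> [10, 14]
Merge: [7, 10] + [10, 14] -> [7, 10, 10, 14]

Final sorted array: [7, 10, 10, 14]

The merge sort proceeds by recursively splitting the array and merging sorted halves.
After all merges, the sorted array is [7, 10, 10, 14].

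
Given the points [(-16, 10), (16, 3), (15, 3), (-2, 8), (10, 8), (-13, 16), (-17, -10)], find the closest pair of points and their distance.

Computing all pairwise distances among 7 points:

d((-16, 10), (16, 3)) = 32.7567
d((-16, 10), (15, 3)) = 31.7805
d((-16, 10), (-2, 8)) = 14.1421
d((-16, 10), (10, 8)) = 26.0768
d((-16, 10), (-13, 16)) = 6.7082
d((-16, 10), (-17, -10)) = 20.025
d((16, 3), (15, 3)) = 1.0 <-- minimum
d((16, 3), (-2, 8)) = 18.6815
d((16, 3), (10, 8)) = 7.8102
d((16, 3), (-13, 16)) = 31.7805
d((16, 3), (-17, -10)) = 35.4683
d((15, 3), (-2, 8)) = 17.72
d((15, 3), (10, 8)) = 7.0711
d((15, 3), (-13, 16)) = 30.8707
d((15, 3), (-17, -10)) = 34.5398
d((-2, 8), (10, 8)) = 12.0
d((-2, 8), (-13, 16)) = 13.6015
d((-2, 8), (-17, -10)) = 23.4307
d((10, 8), (-13, 16)) = 24.3516
d((10, 8), (-17, -10)) = 32.45
d((-13, 16), (-17, -10)) = 26.3059

Closest pair: (16, 3) and (15, 3) with distance 1.0

The closest pair is (16, 3) and (15, 3) with Euclidean distance 1.0. For 7 points, brute-force pairwise comparison is shown above. For large n, the divide-and-conquer algorithm (sort by x, recurse on halves, check the dividing strip) achieves O(n log n).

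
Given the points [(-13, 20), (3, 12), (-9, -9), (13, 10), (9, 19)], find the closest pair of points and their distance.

Computing all pairwise distances among 5 points:

d((-13, 20), (3, 12)) = 17.8885
d((-13, 20), (-9, -9)) = 29.2746
d((-13, 20), (13, 10)) = 27.8568
d((-13, 20), (9, 19)) = 22.0227
d((3, 12), (-9, -9)) = 24.1868
d((3, 12), (13, 10)) = 10.198
d((3, 12), (9, 19)) = 9.2195 <-- minimum
d((-9, -9), (13, 10)) = 29.0689
d((-9, -9), (9, 19)) = 33.2866
d((13, 10), (9, 19)) = 9.8489

Closest pair: (3, 12) and (9, 19) with distance 9.2195

The closest pair is (3, 12) and (9, 19) with Euclidean distance 9.2195. For 5 points, brute-force pairwise comparison is shown above. For large n, the divide-and-conquer algorithm (sort by x, recurse on halves, check the dividing strip) achieves O(n log n).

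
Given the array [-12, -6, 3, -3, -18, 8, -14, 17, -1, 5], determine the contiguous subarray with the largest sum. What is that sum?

Using Kadane's algorithm on [-12, -6, 3, -3, -18, 8, -14, 17, -1, 5]:

Scanning through the array:
Position 1 (value -6): max_ending_here = -6, max_so_far = -6
Position 2 (value 3): max_ending_here = 3, max_so_far = 3
Position 3 (value -3): max_ending_here = 0, max_so_far = 3
Position 4 (value -18): max_ending_here = -18, max_so_far = 3
Position 5 (value 8): max_ending_here = 8, max_so_far = 8
Position 6 (value -14): max_ending_here = -6, max_so_far = 8
Position 7 (value 17): max_ending_here = 17, max_so_far = 17
Position 8 (value -1): max_ending_here = 16, max_so_far = 17
Position 9 (value 5): max_ending_here = 21, max_so_far = 21

Maximum subarray: [17, -1, 5]
Maximum sum: 21

The maximum subarray is [17, -1, 5] with sum 21. This subarray runs from index 7 to index 9.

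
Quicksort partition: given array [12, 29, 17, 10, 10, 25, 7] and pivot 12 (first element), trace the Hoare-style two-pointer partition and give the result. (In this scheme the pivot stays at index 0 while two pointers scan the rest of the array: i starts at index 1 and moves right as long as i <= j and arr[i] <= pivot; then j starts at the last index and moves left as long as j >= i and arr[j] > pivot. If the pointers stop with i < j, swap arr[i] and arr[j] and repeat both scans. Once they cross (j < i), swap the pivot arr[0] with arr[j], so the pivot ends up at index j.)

Hoare-style two-pointer partition with pivot = 12:

Initial array: [12, 29, 17, 10, 10, 25, 7]

Pointers start at i = 1, j = 6.
i stops at index 1 (arr[1]=29 > 12), j stops at index 6 (arr[6]=7 <= 12): swap arr[1] and arr[6], array becomes [12, 7, 17, 10, 10, 25, 29]
i stops at index 2 (arr[2]=17 > 12), j stops at index 4 (arr[4]=10 <= 12): swap arr[2] and arr[4], array becomes [12, 7, 10, 10, 17, 25, 29]
i ends at 4, j ends at 3: the pointers have crossed (j < i), so scanning stops.

Swap pivot arr[0] with arr[3] to place pivot at position 3: [10, 7, 10, 12, 17, 25, 29]
Pivot position: 3

After partitioning with pivot 12, the array becomes [10, 7, 10, 12, 17, 25, 29]. The pivot is placed at index 3. All elements to the left of the pivot are <= 12, and all elements to the right are > 12.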